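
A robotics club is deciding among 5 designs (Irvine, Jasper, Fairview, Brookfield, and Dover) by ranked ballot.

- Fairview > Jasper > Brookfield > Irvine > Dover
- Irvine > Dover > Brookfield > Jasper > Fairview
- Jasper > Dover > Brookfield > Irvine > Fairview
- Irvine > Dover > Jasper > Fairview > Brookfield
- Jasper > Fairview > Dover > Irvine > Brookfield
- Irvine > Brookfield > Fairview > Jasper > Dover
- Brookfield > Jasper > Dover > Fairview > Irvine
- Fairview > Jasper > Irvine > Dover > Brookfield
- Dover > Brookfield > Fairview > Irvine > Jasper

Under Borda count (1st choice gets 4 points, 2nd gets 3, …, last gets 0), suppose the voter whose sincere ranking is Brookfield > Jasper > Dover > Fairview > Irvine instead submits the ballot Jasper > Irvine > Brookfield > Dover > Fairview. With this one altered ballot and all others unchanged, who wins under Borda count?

Jasper

Borda totals with the altered ballot: Irvine 21, Jasper 22, Fairview 16, Brookfield 14, Dover 17.
The winner is unchanged: still Jasper.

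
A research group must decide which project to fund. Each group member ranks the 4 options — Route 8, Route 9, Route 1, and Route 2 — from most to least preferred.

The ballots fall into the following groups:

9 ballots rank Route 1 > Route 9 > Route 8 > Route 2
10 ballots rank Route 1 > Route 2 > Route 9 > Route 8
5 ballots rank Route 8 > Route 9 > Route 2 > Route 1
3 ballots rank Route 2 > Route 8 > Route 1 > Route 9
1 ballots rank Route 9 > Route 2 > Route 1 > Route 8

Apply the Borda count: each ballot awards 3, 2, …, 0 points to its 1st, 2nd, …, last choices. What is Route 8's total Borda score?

30

Borda scores:
  Route 8: 9·1 + 10·0 + 5·3 + 3·2 + 0 = 30
  Route 9: 9·2 + 10·1 + 5·2 + 3·0 + 3 = 41
  Route 1: 9·3 + 10·3 + 5·0 + 3·1 + 1 = 61
  Route 2: 9·0 + 10·2 + 5·1 + 3·3 + 2 = 36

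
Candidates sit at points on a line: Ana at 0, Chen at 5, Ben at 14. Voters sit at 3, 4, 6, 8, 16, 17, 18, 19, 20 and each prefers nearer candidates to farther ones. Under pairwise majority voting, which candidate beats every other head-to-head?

Ben

With single-peaked preferences on a line, the Condorcet winner is the candidate closest to the median voter.
The median voter (position 16) is closest to Ben at 14.
Check: Ben vs Ana — voters closer to Ben: 6 of 9.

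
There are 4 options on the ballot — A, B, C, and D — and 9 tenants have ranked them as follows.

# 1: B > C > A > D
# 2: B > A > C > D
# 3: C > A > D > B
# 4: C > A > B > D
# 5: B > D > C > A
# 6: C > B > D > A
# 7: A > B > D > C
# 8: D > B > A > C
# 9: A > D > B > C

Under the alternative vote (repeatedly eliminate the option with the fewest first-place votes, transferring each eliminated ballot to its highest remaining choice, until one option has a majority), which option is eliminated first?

Round 1: B 3, C 3, A 2, D 1. D has the fewest and is eliminated.
Round 2: B 4, C 3, A 2. A has the fewest and is eliminated.
Round 3: B 6, C 3. B has a majority.

D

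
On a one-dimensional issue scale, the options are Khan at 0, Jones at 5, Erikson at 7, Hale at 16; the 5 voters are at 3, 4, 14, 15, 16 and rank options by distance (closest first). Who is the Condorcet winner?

With single-peaked preferences on a line, the Condorcet winner is the candidate closest to the median voter.
The median voter (position 14) is closest to Hale at 16.
Check: Hale vs Jones — voters closer to Hale: 3 of 5.

Hale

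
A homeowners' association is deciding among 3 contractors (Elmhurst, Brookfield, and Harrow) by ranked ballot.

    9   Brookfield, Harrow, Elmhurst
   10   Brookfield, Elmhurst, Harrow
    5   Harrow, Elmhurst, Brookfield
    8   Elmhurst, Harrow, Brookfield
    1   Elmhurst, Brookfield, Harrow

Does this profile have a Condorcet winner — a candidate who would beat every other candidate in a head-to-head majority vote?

Head-to-head results (33 voters total):
Elmhurst vs Brookfield: Brookfield wins 19–14.
Elmhurst vs Harrow: Elmhurst wins 19–14.
Brookfield vs Harrow: Brookfield wins 20–13.
Brookfield beats each rival — Elmhurst (19–14), Harrow (20–13) — so Brookfield is the Condorcet winner.

Yes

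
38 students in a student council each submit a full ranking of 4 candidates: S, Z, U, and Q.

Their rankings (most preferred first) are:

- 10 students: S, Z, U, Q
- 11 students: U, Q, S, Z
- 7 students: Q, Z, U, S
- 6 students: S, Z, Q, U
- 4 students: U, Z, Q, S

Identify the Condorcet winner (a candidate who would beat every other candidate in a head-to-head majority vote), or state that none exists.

Head-to-head results (38 voters total):
S vs Z: S wins 27–11.
S vs U: U wins 22–16.
S vs Q: Q wins 22–16.
Z vs U: Z wins 23–15.
Z vs Q: Z wins 20–18.
U vs Q: U wins 25–13.
No candidate beats all others: S beats Z beats U beats S, a majority cycle.

None — there is no Condorcet winner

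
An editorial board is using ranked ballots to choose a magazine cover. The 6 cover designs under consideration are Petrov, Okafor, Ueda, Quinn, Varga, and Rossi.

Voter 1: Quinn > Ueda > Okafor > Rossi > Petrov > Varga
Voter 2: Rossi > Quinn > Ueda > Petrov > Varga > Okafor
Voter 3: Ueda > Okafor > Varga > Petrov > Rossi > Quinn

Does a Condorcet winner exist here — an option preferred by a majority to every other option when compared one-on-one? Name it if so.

Head-to-head results (3 voters total):
Petrov vs Okafor: Okafor wins 2–1.
Petrov vs Ueda: Ueda wins 3–0.
Petrov vs Quinn: Quinn wins 2–1.
Petrov vs Varga: Petrov wins 2–1.
Petrov vs Rossi: Rossi wins 2–1.
Okafor vs Ueda: Ueda wins 3–0.
Okafor vs Quinn: Quinn wins 2–1.
Okafor vs Varga: Okafor wins 2–1.
Okafor vs Rossi: Okafor wins 2–1.
Ueda vs Quinn: Quinn wins 2–1.
Ueda vs Varga: Ueda wins 3–0.
Ueda vs Rossi: Ueda wins 2–1.
Quinn vs Varga: Quinn wins 2–1.
Quinn vs Rossi: Rossi wins 2–1.
Varga vs Rossi: Rossi wins 2–1.
No candidate beats all others: Okafor beats Rossi beats Quinn beats Okafor, a majority cycle.

No Condorcet winner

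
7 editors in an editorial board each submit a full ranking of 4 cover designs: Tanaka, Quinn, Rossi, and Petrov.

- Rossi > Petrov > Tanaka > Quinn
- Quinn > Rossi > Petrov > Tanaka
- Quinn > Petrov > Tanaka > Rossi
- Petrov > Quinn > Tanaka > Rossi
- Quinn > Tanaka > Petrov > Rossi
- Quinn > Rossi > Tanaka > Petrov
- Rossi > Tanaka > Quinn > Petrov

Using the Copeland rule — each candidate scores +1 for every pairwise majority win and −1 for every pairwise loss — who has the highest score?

Pairwise results:
  Tanaka vs Quinn: Quinn wins 5–2.
  Tanaka vs Rossi: Rossi wins 4–3.
  Tanaka vs Petrov: Petrov wins 4–3.
  Quinn vs Rossi: Quinn wins 5–2.
  Quinn vs Petrov: Quinn wins 5–2.
  Rossi vs Petrov: Rossi wins 4–3.
Copeland scores (wins − losses):
  Tanaka: 0 − 3 = -3
  Quinn: 3 − 0 = 3
  Rossi: 2 − 1 = 1
  Petrov: 1 − 2 = -1
Quinn has the best Copeland score.

Quinn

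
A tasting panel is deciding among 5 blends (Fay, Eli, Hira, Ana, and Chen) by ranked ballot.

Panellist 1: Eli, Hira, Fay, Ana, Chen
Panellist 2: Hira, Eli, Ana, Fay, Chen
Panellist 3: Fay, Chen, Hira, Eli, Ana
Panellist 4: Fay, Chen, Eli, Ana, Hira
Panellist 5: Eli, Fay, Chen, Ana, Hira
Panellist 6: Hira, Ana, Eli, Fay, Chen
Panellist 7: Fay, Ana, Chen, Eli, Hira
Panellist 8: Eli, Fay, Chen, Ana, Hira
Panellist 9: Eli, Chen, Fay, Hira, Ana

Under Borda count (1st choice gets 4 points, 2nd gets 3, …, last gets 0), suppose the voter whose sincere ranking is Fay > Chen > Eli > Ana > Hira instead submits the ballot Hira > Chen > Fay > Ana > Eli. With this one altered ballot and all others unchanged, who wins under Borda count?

Eli

Borda totals with the altered ballot: Fay 22, Eli 23, Hira 18, Ana 12, Chen 15.
The winner is unchanged: still Eli.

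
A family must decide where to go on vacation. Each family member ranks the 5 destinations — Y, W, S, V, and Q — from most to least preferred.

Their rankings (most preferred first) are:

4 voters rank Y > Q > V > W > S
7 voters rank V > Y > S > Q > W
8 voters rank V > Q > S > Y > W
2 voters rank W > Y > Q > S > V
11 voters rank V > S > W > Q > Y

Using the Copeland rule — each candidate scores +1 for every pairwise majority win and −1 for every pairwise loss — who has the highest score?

V

Pairwise results:
  Y vs W: Y wins 19–13.
  Y vs S: S wins 19–13.
  Y vs V: V wins 26–6.
  Y vs Q: Q wins 19–13.
  W vs S: S wins 26–6.
  W vs V: V wins 30–2.
  W vs Q: Q wins 19–13.
  S vs V: V wins 30–2.
  S vs Q: S wins 18–14.
  V vs Q: V wins 26–6.
Copeland scores (wins − losses):
  Y: 1 − 3 = -2
  W: 0 − 4 = -4
  S: 3 − 1 = 2
  V: 4 − 0 = 4
  Q: 2 − 2 = 0
V has the best Copeland score.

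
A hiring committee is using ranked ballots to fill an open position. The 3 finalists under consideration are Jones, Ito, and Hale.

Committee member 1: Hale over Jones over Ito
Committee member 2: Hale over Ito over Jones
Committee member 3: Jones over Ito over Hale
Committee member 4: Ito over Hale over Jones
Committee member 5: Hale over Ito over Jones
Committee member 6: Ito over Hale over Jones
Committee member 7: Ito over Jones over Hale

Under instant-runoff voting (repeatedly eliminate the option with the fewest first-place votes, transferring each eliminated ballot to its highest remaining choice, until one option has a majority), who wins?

Ito

Round 1: Ito 3, Hale 3, Jones 1. Jones has the fewest and is eliminated.
Round 2: Ito 4, Hale 3. Ito has a majority.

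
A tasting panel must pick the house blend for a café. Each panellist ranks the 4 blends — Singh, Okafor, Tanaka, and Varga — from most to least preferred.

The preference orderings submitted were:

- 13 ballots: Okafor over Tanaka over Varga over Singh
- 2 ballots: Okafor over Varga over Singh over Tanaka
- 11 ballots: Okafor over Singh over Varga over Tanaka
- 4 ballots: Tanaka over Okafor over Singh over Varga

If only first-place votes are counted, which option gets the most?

First-place vote totals:
  Singh: 0
  Okafor: 26
  Tanaka: 4
  Varga: 0
Okafor has the most first-place votes.

Okafor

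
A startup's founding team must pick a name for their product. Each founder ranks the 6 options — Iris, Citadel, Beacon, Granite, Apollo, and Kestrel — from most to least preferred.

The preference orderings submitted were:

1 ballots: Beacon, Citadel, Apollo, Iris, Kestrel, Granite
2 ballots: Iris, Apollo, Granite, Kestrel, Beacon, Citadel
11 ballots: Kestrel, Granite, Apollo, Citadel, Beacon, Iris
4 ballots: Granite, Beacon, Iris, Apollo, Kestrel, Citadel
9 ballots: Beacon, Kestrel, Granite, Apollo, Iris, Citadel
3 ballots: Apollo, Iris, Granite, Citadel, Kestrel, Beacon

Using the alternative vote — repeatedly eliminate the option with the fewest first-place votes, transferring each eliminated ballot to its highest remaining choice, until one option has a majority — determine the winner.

Round 1: Kestrel 11, Beacon 10, Granite 4, Apollo 3, Iris 2, Citadel 0. Citadel has the fewest and is eliminated.
Round 2: Kestrel 11, Beacon 10, Granite 4, Apollo 3, Iris 2. Iris has the fewest and is eliminated.
Round 3: Kestrel 11, Beacon 10, Apollo 5, Granite 4. Granite has the fewest and is eliminated.
Round 4: Beacon 14, Kestrel 11, Apollo 5. Apollo has the fewest and is eliminated.
Round 5: Kestrel 16, Beacon 14. Kestrel has a majority.

Kestrel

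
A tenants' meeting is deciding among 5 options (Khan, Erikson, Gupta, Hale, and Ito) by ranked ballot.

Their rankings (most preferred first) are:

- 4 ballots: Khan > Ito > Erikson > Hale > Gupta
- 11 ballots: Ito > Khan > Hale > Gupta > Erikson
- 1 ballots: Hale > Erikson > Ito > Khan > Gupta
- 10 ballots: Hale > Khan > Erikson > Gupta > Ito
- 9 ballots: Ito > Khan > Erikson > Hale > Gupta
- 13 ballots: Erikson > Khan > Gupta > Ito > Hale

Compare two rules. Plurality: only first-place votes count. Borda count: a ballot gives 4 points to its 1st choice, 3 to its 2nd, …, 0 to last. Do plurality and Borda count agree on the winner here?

Plurality first-place counts: Khan 4, Erikson 13, Gupta 0, Hale 11, Ito 20 → Ito.
Borda totals: Khan 146, Erikson 101, Gupta 47, Hale 79, Ito 107 → Khan.
The two rules disagree: plurality picks Ito, Borda picks Khan.

No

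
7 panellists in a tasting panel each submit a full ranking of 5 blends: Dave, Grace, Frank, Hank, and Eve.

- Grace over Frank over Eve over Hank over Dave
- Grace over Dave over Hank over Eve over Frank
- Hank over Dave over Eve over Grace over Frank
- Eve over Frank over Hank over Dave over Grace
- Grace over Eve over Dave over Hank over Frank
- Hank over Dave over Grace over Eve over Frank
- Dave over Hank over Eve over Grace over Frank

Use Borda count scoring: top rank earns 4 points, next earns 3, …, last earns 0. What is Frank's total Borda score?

Borda scores:
  Dave: 0 + 3 + 3 + 1 + 2 + 3 + 4 = 16
  Grace: 4 + 4 + 1 + 0 + 4 + 2 + 1 = 16
  Frank: 3 + 0 + 0 + 3 + 0 + 0 + 0 = 6
  Hank: 1 + 2 + 4 + 2 + 1 + 4 + 3 = 17
  Eve: 2 + 1 + 2 + 4 + 3 + 1 + 2 = 15

6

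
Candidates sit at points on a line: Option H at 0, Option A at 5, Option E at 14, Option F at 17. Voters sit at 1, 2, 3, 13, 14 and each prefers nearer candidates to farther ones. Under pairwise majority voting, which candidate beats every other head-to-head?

Option A

With single-peaked preferences on a line, the Condorcet winner is the candidate closest to the median voter.
The median voter (position 3) is closest to Option A at 5.
Check: Option A vs Option F — voters closer to Option A: 3 of 5.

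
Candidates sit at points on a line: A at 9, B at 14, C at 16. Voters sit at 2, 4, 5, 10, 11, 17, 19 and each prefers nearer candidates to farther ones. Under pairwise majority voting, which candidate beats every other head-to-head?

A

With single-peaked preferences on a line, the Condorcet winner is the candidate closest to the median voter.
The median voter (position 10) is closest to A at 9.
Check: A vs C — voters closer to A: 5 of 7.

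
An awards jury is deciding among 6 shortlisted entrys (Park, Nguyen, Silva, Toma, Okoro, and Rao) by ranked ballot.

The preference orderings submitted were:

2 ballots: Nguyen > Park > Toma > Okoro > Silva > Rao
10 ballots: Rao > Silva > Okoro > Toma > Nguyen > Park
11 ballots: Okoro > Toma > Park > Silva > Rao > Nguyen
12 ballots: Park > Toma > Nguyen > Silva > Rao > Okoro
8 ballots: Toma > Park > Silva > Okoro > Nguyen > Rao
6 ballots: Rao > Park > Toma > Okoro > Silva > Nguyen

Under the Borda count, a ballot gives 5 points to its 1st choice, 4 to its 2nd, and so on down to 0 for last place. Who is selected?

Toma

Borda scores:
  Park: 2·4 + 10·0 + 11·3 + 12·5 + 8·4 + 6·4 = 157
  Nguyen: 2·5 + 10·1 + 11·0 + 12·3 + 8·1 + 6·0 = 64
  Silva: 2·1 + 10·4 + 11·2 + 12·2 + 8·3 + 6·1 = 118
  Toma: 2·3 + 10·2 + 11·4 + 12·4 + 8·5 + 6·3 = 176
  Okoro: 2·2 + 10·3 + 11·5 + 12·0 + 8·2 + 6·2 = 117
  Rao: 2·0 + 10·5 + 11·1 + 12·1 + 8·0 + 6·5 = 103
Toma has the highest total.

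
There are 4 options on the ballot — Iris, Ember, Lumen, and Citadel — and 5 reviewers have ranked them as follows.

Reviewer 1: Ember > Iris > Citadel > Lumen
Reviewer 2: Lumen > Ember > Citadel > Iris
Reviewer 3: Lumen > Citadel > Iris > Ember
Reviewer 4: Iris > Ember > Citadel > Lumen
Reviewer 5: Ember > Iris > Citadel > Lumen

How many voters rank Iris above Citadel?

3

Ballots ranking Iris above Citadel: 3.
Ballots ranking Citadel above Iris: 2.
So 3 of 5 voters prefer Iris to Citadel.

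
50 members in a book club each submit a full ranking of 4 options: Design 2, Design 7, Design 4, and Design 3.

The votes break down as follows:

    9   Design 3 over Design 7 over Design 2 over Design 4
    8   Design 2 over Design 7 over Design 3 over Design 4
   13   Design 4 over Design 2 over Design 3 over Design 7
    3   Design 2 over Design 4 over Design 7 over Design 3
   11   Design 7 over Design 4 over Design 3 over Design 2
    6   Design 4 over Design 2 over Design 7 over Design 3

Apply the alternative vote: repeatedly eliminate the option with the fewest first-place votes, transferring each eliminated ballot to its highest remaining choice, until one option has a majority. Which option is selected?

Round 1: Design 4 19, Design 2 11, Design 7 11, Design 3 9. Design 3 has the fewest and is eliminated.
Round 2: Design 7 20, Design 4 19, Design 2 11. Design 2 has the fewest and is eliminated.
Round 3: Design 7 28, Design 4 22. Design 7 has a majority.

Design 7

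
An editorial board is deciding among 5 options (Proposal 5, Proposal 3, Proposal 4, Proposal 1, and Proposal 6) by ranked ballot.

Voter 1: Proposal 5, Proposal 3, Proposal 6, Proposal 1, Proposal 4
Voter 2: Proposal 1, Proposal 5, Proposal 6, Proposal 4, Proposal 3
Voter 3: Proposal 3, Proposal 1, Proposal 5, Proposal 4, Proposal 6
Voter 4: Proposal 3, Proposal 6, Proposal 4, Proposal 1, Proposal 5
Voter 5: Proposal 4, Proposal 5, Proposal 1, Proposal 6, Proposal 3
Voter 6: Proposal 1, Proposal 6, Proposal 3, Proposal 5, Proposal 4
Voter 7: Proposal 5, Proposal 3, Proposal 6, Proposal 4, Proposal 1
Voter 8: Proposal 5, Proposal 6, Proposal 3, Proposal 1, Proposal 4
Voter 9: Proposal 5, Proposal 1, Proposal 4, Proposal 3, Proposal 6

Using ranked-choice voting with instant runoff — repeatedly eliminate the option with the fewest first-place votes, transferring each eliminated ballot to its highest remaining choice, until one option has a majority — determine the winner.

Proposal 5

Round 1: Proposal 5 4, Proposal 3 2, Proposal 1 2, Proposal 4 1, Proposal 6 0. Proposal 6 has the fewest and is eliminated.
Round 2: Proposal 5 4, Proposal 3 2, Proposal 1 2, Proposal 4 1. Proposal 4 has the fewest and is eliminated.
Round 3: Proposal 5 5, Proposal 3 2, Proposal 1 2. Proposal 5 has a majority.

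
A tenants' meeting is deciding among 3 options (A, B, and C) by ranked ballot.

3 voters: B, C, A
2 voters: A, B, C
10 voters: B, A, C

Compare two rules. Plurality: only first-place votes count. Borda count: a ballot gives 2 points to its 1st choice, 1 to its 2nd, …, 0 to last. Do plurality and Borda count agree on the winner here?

Plurality first-place counts: A 2, B 13, C 0 → B.
Borda totals: A 14, B 28, C 3 → B.
The two rules agree on B.

Yes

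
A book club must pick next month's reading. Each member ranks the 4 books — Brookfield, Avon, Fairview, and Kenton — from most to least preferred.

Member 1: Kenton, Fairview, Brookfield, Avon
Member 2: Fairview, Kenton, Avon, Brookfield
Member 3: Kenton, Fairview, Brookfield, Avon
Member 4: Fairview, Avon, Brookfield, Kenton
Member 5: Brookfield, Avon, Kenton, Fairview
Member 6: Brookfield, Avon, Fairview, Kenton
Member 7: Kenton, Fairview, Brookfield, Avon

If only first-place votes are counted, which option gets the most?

Kenton

First-place vote totals:
  Brookfield: 2
  Avon: 0
  Fairview: 2
  Kenton: 3
Kenton has the most first-place votes.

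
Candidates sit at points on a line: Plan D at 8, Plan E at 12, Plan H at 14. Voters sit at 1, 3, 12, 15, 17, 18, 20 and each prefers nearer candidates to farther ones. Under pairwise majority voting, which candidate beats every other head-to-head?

Plan H

With single-peaked preferences on a line, the Condorcet winner is the candidate closest to the median voter.
The median voter (position 15) is closest to Plan H at 14.
Check: Plan H vs Plan D — voters closer to Plan H: 5 of 7.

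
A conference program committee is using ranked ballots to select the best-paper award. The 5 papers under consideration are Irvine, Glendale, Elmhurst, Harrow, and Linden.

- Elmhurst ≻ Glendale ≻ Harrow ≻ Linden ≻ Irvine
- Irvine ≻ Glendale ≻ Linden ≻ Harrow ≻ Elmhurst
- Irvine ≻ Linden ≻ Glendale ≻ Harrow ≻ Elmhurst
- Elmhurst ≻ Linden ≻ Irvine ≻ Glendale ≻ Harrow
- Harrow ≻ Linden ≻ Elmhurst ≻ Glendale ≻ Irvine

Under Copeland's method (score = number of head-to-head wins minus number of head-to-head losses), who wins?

Linden

Pairwise results:
  Irvine vs Glendale: Irvine wins 3–2.
  Irvine vs Elmhurst: Elmhurst wins 3–2.
  Irvine vs Harrow: Irvine wins 3–2.
  Irvine vs Linden: Linden wins 3–2.
  Glendale vs Elmhurst: Elmhurst wins 3–2.
  Glendale vs Harrow: Glendale wins 4–1.
  Glendale vs Linden: Linden wins 3–2.
  Elmhurst vs Harrow: Harrow wins 3–2.
  Elmhurst vs Linden: Linden wins 3–2.
  Harrow vs Linden: Linden wins 3–2.
Copeland scores (wins − losses):
  Irvine: 2 − 2 = 0
  Glendale: 1 − 3 = -2
  Elmhurst: 2 − 2 = 0
  Harrow: 1 − 3 = -2
  Linden: 4 − 0 = 4
Linden has the best Copeland score.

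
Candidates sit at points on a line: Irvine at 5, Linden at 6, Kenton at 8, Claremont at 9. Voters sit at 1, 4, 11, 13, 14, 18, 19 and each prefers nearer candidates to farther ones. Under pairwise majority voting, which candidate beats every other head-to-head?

Claremont

With single-peaked preferences on a line, the Condorcet winner is the candidate closest to the median voter.
The median voter (position 13) is closest to Claremont at 9.
Check: Claremont vs Kenton — voters closer to Claremont: 5 of 7.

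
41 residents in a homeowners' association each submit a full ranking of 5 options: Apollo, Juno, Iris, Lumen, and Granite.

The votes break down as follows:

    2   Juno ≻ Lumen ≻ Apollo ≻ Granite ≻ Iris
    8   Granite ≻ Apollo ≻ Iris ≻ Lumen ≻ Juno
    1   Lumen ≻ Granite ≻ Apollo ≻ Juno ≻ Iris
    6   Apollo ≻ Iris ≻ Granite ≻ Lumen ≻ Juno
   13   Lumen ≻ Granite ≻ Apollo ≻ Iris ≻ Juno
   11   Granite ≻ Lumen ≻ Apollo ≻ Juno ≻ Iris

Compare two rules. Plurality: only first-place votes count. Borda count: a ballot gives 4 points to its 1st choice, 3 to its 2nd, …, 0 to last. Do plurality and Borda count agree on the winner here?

Yes

Plurality first-place counts: Apollo 6, Juno 2, Iris 0, Lumen 14, Granite 19 → Granite.
Borda totals: Apollo 102, Juno 20, Iris 47, Lumen 109, Granite 132 → Granite.
The two rules agree on Granite.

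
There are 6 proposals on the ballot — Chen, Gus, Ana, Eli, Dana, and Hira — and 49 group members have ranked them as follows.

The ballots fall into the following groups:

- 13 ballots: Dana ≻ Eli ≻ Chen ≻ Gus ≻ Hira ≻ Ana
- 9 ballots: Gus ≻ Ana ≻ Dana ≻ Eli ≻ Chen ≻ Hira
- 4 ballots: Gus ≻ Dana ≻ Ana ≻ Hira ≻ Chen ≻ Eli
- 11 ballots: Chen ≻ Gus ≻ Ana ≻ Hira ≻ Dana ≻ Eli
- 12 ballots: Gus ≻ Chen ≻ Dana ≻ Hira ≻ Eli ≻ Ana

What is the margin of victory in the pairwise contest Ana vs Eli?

1

Ballots ranking Ana above Eli: 9+4+11 = 24.
Ballots ranking Eli above Ana: 13+12 = 25.
Eli wins 25–24, a margin of 1.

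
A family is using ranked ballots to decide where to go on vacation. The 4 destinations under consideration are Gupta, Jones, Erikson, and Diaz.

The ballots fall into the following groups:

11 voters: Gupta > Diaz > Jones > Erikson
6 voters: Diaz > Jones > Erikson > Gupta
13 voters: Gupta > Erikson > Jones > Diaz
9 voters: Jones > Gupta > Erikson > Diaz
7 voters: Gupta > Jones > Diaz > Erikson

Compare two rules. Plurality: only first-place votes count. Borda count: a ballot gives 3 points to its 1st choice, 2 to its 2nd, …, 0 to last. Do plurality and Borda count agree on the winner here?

Plurality first-place counts: Gupta 31, Jones 9, Erikson 0, Diaz 6 → Gupta.
Borda totals: Gupta 111, Jones 77, Erikson 41, Diaz 47 → Gupta.
The two rules agree on Gupta.

Yes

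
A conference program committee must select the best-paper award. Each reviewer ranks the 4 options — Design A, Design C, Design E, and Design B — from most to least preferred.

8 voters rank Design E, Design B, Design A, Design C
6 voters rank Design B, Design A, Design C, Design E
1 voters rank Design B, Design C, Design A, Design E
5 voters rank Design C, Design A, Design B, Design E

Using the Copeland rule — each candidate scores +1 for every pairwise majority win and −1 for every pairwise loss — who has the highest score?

Design B

Pairwise results:
  Design A vs Design C: Design A wins 14–6.
  Design A vs Design E: Design A wins 12–8.
  Design A vs Design B: Design B wins 15–5.
  Design C vs Design E: Design C wins 12–8.
  Design C vs Design B: Design B wins 15–5.
  Design E vs Design B: Design B wins 12–8.
Copeland scores (wins − losses):
  Design A: 2 − 1 = 1
  Design C: 1 − 2 = -1
  Design E: 0 − 3 = -3
  Design B: 3 − 0 = 3
Design B has the best Copeland score.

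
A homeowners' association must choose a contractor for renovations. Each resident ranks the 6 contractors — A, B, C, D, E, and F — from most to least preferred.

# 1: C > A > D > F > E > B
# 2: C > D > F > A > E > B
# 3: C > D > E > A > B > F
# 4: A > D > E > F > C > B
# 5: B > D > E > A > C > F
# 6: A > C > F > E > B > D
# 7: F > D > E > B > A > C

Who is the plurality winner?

First-place vote totals:
  A: 2
  B: 1
  C: 3
  D: 0
  E: 0
  F: 1
C has the most first-place votes.

C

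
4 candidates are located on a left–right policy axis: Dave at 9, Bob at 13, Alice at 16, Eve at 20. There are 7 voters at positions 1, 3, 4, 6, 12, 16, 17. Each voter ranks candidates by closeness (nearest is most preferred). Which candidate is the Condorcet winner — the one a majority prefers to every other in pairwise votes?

With single-peaked preferences on a line, the Condorcet winner is the candidate closest to the median voter.
The median voter (position 6) is closest to Dave at 9.
Check: Dave vs Alice — voters closer to Dave: 5 of 7.

Dave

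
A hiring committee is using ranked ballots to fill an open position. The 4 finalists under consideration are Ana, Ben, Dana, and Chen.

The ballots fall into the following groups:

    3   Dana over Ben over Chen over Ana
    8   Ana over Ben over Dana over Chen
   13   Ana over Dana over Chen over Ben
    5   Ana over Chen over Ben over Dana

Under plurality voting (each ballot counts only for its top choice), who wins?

First-place vote totals:
  Ana: 26
  Ben: 0
  Dana: 3
  Chen: 0
Ana has the most first-place votes.

Ana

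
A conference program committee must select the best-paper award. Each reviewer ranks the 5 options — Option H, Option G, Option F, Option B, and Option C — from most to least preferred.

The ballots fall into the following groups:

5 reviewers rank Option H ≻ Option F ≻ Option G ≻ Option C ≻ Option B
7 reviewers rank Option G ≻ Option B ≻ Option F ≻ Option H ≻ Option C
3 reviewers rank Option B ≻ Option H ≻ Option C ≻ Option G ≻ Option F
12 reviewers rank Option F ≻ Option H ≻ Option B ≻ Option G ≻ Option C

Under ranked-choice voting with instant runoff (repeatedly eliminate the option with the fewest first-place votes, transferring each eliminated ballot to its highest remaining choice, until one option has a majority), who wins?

Round 1: Option F 12, Option G 7, Option H 5, Option B 3, Option C 0. Option C has the fewest and is eliminated.
Round 2: Option F 12, Option G 7, Option H 5, Option B 3. Option B has the fewest and is eliminated.
Round 3: Option F 12, Option H 8, Option G 7. Option G has the fewest and is eliminated.
Round 4: Option F 19, Option H 8. Option F has a majority.

Option F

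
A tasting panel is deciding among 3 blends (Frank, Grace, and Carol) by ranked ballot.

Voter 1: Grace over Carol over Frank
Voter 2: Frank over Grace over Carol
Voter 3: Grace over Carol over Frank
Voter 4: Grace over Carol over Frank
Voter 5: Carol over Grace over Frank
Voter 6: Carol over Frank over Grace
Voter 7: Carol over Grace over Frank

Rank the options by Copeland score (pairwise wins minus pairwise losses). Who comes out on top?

Grace

Pairwise results:
  Frank vs Grace: Grace wins 5–2.
  Frank vs Carol: Carol wins 6–1.
  Grace vs Carol: Grace wins 4–3.
Copeland scores (wins − losses):
  Frank: 0 − 2 = -2
  Grace: 2 − 0 = 2
  Carol: 1 − 1 = 0
Grace has the best Copeland score.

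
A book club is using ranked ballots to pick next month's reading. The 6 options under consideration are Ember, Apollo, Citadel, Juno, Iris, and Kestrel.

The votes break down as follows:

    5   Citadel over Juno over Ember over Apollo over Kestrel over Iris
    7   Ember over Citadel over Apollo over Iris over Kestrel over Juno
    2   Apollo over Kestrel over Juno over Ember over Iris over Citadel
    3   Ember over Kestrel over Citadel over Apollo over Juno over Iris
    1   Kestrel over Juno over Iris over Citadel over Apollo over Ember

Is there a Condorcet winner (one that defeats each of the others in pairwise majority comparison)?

Yes

Head-to-head results (18 voters total):
Ember vs Apollo: Ember wins 15–3.
Ember vs Citadel: Ember wins 12–6.
Ember vs Juno: Ember wins 10–8.
Ember vs Iris: Ember wins 17–1.
Ember vs Kestrel: Ember wins 15–3.
Apollo vs Citadel: Citadel wins 16–2.
Apollo vs Juno: Apollo wins 12–6.
Apollo vs Iris: Apollo wins 17–1.
Apollo vs Kestrel: Apollo wins 14–4.
Citadel vs Juno: Citadel wins 15–3.
Citadel vs Iris: Citadel wins 15–3.
Citadel vs Kestrel: Citadel wins 12–6.
Juno vs Iris: Juno wins 11–7.
Juno vs Kestrel: Kestrel wins 13–5.
Iris vs Kestrel: Kestrel wins 11–7.
Ember beats each rival — Apollo (15–3), Citadel (12–6), Juno (10–8), Iris (17–1), Kestrel (15–3) — so Ember is the Condorcet winner.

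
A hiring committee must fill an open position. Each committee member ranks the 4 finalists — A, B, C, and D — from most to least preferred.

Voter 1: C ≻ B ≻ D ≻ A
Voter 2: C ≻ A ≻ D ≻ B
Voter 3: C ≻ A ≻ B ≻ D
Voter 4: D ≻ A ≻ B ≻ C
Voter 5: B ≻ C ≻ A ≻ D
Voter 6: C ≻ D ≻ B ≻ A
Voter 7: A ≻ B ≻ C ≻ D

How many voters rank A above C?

2

Ballots ranking A above C: 2.
Ballots ranking C above A: 5.
So 2 of 7 voters prefer A to C.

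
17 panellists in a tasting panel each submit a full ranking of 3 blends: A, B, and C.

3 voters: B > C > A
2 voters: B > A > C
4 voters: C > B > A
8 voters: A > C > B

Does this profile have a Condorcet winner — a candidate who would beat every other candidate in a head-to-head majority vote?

Head-to-head results (17 voters total):
A vs B: B wins 9–8.
A vs C: A wins 10–7.
B vs C: C wins 12–5.
No candidate beats all others: A beats C beats B beats A, a majority cycle.

No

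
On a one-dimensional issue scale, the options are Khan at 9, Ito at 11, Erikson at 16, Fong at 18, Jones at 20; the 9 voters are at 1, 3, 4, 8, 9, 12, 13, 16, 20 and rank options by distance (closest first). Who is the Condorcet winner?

Khan

With single-peaked preferences on a line, the Condorcet winner is the candidate closest to the median voter.
The median voter (position 9) is closest to Khan at 9.
Check: Khan vs Fong — voters closer to Khan: 7 of 9.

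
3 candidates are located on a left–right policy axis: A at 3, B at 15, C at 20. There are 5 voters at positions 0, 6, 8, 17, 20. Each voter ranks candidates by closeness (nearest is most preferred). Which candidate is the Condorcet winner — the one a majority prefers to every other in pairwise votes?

A

With single-peaked preferences on a line, the Condorcet winner is the candidate closest to the median voter.
The median voter (position 8) is closest to A at 3.
Check: A vs C — voters closer to A: 3 of 5.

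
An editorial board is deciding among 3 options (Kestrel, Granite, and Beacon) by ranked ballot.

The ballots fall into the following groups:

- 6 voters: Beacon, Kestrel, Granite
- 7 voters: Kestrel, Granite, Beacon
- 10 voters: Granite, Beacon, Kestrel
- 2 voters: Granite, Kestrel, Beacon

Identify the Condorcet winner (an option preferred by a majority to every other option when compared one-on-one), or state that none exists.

There is no Condorcet winner

Head-to-head results (25 voters total):
Kestrel vs Granite: Kestrel wins 13–12.
Kestrel vs Beacon: Beacon wins 16–9.
Granite vs Beacon: Granite wins 19–6.
No candidate beats all others: Kestrel beats Granite beats Beacon beats Kestrel, a majority cycle.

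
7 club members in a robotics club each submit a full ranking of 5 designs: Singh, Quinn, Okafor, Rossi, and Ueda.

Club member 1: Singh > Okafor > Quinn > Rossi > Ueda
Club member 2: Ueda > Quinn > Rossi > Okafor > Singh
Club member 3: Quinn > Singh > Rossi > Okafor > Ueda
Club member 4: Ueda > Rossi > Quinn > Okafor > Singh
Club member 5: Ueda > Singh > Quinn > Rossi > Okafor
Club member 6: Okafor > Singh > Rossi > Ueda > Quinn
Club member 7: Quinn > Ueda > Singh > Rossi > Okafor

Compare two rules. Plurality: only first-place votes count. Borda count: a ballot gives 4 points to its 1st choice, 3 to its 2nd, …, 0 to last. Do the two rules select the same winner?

Plurality first-place counts: Singh 1, Quinn 2, Okafor 1, Rossi 0, Ueda 3 → Ueda.
Borda totals: Singh 15, Quinn 17, Okafor 10, Rossi 12, Ueda 16 → Quinn.
The two rules disagree: plurality picks Ueda, Borda picks Quinn.

No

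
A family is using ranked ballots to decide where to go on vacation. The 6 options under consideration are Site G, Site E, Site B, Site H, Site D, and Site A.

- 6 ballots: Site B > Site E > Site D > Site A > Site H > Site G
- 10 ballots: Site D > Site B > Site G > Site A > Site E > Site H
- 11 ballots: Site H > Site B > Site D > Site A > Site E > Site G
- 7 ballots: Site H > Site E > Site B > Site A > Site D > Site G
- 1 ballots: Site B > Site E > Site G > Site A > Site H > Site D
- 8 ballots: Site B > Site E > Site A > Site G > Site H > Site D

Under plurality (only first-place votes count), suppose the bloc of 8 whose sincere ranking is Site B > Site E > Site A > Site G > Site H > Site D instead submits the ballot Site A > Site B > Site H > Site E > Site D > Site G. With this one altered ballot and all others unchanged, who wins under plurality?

Site H

First-place totals with the altered ballot: Site G 0, Site E 0, Site B 7, Site H 18, Site D 10, Site A 8.
The winner is unchanged: still Site H.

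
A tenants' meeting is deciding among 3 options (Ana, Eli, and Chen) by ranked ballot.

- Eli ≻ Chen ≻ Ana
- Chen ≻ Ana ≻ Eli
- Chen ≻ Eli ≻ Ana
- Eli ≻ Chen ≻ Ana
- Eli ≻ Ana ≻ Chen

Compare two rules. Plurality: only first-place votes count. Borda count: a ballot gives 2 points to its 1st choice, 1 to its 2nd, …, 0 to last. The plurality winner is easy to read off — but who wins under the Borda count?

Plurality first-place counts: Ana 0, Eli 3, Chen 2 → Eli.
Borda totals: Ana 2, Eli 7, Chen 6 → Eli.

Eli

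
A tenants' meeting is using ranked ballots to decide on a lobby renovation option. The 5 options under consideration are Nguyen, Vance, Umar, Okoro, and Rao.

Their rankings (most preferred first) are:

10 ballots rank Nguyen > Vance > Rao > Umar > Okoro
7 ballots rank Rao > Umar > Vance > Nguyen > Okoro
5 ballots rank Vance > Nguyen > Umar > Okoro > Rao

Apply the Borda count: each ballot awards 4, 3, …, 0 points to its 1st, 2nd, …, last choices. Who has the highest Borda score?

Vance

Borda scores:
  Nguyen: 10·4 + 7·1 + 5·3 = 62
  Vance: 10·3 + 7·2 + 5·4 = 64
  Umar: 10·1 + 7·3 + 5·2 = 41
  Okoro: 10·0 + 7·0 + 5·1 = 5
  Rao: 10·2 + 7·4 + 5·0 = 48
Vance has the highest total.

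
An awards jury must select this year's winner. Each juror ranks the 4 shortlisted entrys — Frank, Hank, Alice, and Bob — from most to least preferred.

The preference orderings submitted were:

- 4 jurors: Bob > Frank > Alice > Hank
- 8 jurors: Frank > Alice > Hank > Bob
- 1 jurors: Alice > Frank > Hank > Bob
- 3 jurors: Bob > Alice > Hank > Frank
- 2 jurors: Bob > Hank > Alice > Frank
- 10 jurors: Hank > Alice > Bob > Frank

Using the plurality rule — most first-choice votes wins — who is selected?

Hank

First-place vote totals:
  Frank: 8
  Hank: 10
  Alice: 1
  Bob: 9
Hank has the most first-place votes.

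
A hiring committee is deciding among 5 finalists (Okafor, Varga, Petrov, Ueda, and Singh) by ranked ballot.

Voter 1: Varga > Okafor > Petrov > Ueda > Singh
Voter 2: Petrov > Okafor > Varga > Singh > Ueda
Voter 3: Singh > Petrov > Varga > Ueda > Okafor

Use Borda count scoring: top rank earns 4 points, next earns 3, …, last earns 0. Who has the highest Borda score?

Borda scores:
  Okafor: 3 + 3 + 0 = 6
  Varga: 4 + 2 + 2 = 8
  Petrov: 2 + 4 + 3 = 9
  Ueda: 1 + 0 + 1 = 2
  Singh: 0 + 1 + 4 = 5
Petrov has the highest total.

Petrov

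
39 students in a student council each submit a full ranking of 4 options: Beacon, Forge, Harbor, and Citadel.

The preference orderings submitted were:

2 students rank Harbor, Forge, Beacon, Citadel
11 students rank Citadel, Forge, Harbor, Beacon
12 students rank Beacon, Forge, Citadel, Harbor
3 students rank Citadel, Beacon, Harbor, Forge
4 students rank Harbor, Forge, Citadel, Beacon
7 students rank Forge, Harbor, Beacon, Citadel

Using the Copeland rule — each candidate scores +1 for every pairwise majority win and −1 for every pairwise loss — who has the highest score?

Forge

Pairwise results:
  Beacon vs Forge: Forge wins 24–15.
  Beacon vs Harbor: Harbor wins 24–15.
  Beacon vs Citadel: Beacon wins 21–18.
  Forge vs Harbor: Forge wins 30–9.
  Forge vs Citadel: Forge wins 25–14.
  Harbor vs Citadel: Citadel wins 26–13.
Copeland scores (wins − losses):
  Beacon: 1 − 2 = -1
  Forge: 3 − 0 = 3
  Harbor: 1 − 2 = -1
  Citadel: 1 − 2 = -1
Forge has the best Copeland score.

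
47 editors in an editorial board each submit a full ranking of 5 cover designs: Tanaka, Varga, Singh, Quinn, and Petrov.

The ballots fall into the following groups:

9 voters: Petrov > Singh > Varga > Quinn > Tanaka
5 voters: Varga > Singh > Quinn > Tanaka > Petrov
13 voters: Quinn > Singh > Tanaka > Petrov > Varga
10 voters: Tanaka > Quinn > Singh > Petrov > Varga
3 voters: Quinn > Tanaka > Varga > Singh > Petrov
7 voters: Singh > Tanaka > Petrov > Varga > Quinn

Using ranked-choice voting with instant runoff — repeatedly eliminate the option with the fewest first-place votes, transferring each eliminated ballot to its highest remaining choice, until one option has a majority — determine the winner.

Quinn

Round 1: Quinn 16, Tanaka 10, Petrov 9, Singh 7, Varga 5. Varga has the fewest and is eliminated.
Round 2: Quinn 16, Singh 12, Tanaka 10, Petrov 9. Petrov has the fewest and is eliminated.
Round 3: Singh 21, Quinn 16, Tanaka 10. Tanaka has the fewest and is eliminated.
Round 4: Quinn 26, Singh 21. Quinn has a majority.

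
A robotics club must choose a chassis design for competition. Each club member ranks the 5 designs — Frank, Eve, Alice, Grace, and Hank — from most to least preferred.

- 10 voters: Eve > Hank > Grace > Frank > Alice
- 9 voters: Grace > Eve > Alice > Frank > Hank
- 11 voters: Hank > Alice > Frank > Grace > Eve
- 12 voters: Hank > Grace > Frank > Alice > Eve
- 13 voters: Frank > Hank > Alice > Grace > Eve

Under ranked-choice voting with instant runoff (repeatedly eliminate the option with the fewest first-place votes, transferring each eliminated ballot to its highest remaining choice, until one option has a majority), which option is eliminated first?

Round 1: Hank 23, Frank 13, Eve 10, Grace 9, Alice 0. Alice has the fewest and is eliminated.
Round 2: Hank 23, Frank 13, Eve 10, Grace 9. Grace has the fewest and is eliminated.
Round 3: Hank 23, Eve 19, Frank 13. Frank has the fewest and is eliminated.
Round 4: Hank 36, Eve 19. Hank has a majority.

Alice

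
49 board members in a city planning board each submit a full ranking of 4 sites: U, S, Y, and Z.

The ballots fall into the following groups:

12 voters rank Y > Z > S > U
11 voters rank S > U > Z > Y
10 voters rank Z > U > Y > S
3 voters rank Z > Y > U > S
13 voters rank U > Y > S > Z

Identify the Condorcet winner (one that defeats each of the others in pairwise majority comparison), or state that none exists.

Head-to-head results (49 voters total):
U vs S: U wins 26–23.
U vs Y: U wins 34–15.
U vs Z: Z wins 25–24.
S vs Y: Y wins 38–11.
S vs Z: Z wins 25–24.
Y vs Z: Y wins 25–24.
No candidate beats all others: U beats Y beats Z beats U, a majority cycle.

None — there is no Condorcet winner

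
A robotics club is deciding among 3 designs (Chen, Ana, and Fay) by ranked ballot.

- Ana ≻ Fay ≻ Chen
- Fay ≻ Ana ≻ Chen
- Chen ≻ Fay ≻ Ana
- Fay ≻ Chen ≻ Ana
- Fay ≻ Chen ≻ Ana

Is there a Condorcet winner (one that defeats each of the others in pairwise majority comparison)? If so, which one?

Head-to-head results (5 voters total):
Chen vs Ana: Chen wins 3–2.
Chen vs Fay: Fay wins 4–1.
Ana vs Fay: Fay wins 4–1.
Fay beats each rival — Chen (4–1), Ana (4–1) — so Fay is the Condorcet winner.

Fay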